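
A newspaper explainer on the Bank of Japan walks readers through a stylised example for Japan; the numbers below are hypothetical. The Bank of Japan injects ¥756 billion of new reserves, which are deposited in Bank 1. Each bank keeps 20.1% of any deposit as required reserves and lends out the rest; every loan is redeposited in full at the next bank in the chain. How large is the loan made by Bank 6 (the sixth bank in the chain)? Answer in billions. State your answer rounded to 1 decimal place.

¥196.7 billion

Each bank lends a fraction (1 − rr) = 0.7990 of the deposit it receives, so Bank 6 receives 756·0.7990^5 and lends 756·0.7990^6 ≈ 196.6991 billion.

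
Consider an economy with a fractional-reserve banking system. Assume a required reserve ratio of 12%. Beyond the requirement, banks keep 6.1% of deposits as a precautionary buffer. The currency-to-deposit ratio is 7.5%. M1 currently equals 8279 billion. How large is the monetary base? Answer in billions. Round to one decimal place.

The money multiplier is m = (1 + c) / (rr + e + c) = (1 + 0.075) / (0.12 + 0.061 + 0.075) ≈ 4.199219.
MB = M / m = 8279 / 4.199219 ≈ 1971.5571 billion.

1971.6 billion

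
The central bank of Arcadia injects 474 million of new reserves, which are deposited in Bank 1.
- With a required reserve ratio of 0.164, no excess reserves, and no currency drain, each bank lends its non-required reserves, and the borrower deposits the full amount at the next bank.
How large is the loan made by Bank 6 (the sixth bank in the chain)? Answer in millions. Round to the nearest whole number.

Each bank lends a fraction (1 − rr) = 0.8360 of the deposit it receives, so Bank 6 receives 474·0.8360^5 and lends 474·0.8360^6 ≈ 161.8140 million.

162 million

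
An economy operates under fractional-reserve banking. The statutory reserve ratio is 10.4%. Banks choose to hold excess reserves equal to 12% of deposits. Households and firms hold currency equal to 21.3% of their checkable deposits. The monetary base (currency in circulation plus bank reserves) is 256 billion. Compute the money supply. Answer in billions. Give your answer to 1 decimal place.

The money multiplier is m = (1 + c) / (rr + e + c) = (1 + 0.213) / (0.104 + 0.12 + 0.213) ≈ 2.77574.
So M = m × MB = 2.77574 × 256 ≈ 710.5894 billion.

710.6 billion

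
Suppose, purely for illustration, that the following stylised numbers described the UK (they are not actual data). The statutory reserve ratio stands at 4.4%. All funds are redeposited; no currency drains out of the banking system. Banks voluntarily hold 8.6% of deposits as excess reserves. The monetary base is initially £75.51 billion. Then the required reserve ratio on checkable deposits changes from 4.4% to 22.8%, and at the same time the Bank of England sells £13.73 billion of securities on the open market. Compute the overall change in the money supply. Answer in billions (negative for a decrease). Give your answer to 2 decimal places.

Before: m₁ = 1 / (0.044 + 0.086) ≈ 7.69231, MB₁ = 75.51, so M₁ = 7.69231 × 75.51 ≈ 580.8463 billion.
After: m₂ = 1 / (0.228 + 0.086) ≈ 3.18471, MB₂ = 75.51 − 13.73 = 61.78, so M₂ = 3.18471 × 61.78 ≈ 196.7514 billion.
ΔM = M₂ − M₁ = 196.7514 − 580.8463 = -384.0949 billion.

-384.09 billion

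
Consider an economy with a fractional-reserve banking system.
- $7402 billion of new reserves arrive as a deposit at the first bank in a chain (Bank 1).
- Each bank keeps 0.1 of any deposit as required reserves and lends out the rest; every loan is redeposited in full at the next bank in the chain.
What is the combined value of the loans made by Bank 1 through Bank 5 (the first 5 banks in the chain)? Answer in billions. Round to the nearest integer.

$27281 billion

Bank i lends (1 − rr)^i of the original deposit: Bank 1 lends 7402·0.9000 = 6661.8000, Bank 2 lends 7402·0.9000² = 5995.6200, and so on.
Summing a geometric series: total = 7402·[0.9000·(1 − 0.9000^5) / (1 − 0.9000)] ≈ 27280.7372 billion.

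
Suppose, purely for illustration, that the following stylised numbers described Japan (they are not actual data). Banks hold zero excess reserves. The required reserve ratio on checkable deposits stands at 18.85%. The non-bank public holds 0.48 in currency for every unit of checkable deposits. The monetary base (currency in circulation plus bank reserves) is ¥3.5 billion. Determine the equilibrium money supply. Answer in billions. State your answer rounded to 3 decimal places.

The money multiplier is m = (1 + c) / (rr + c) = (1 + 0.48) / (0.1885 + 0.48) ≈ 2.21391.
So M = m × MB = 2.21391 × 3.5 ≈ 7.7487 billion.

¥7.749 billion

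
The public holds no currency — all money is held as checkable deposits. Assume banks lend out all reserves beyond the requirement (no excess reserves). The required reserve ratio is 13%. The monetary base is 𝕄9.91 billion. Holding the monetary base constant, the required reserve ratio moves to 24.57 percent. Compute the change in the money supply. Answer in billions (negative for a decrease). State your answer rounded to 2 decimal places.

-35.90 billion

Initially m₁ = 1 / (0.13) ≈ 7.6923, so M₁ = 7.6923 × 9.91 ≈ 76.2307 billion.
After the change m₂ = 1 / (0.2457) ≈ 4.07, so M₂ = 4.07 × 9.91 = 40.3337 billion.
ΔM = M₂ − M₁ = 40.3337 − 76.2307 = -35.897 billion.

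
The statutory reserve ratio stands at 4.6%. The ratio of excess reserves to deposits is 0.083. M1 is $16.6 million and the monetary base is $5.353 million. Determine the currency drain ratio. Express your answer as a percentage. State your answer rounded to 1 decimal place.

Using m = M/MB = 16.6/5.353 ≈ 3.101065. From m = (1 + c)/(c + rr + e), rearranging gives 1 + c = m·(c + rr + e), so c·(1 − m) = m·(rr + e) − 1.
Hence c = [m·(rr + e) − 1]/(1 − m) = [3.101065 × (0.046 + 0.083) − 1] / (1 − 3.101065) ≈ 0.285552.

28.6%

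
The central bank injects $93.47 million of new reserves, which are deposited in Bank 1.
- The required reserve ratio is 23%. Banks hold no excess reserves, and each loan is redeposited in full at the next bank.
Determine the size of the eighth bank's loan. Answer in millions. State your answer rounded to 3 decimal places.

Each bank lends a fraction (1 − rr) = 0.7700 of the deposit it receives, so Bank 8 receives 93.47·0.7700^7 and lends 93.47·0.7700^8 ≈ 11.5504 million.

$11.550 million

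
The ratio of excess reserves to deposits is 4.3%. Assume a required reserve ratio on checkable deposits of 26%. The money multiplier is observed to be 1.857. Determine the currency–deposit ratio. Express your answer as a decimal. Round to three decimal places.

0.510

Using m = 1.857. From m = (1 + c)/(c + rr + e), rearranging gives 1 + c = m·(c + rr + e), so c·(1 − m) = m·(rr + e) − 1.
Hence c = [m·(rr + e) − 1]/(1 − m) = [1.857 × (0.26 + 0.043) − 1] / (1 − 1.857) ≈ 0.510302.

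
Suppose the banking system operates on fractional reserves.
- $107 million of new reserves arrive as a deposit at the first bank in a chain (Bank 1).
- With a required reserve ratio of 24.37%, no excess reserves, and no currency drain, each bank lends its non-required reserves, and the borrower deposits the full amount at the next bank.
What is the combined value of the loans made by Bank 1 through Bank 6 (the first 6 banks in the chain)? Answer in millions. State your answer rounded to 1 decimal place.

$269.9 million

Bank i lends (1 − rr)^i of the original deposit: Bank 1 lends 107·0.7563 = 80.9241, Bank 2 lends 107·0.7563² ≈ 61.2029, and so on.
Summing a geometric series: total = 107·[0.7563·(1 − 0.7563^6) / (1 − 0.7563)] ≈ 269.9222 million.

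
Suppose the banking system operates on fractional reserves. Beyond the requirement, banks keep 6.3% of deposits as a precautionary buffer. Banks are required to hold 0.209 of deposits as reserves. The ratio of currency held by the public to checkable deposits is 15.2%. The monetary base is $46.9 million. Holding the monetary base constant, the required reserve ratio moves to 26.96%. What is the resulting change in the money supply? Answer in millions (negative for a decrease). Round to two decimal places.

-15.93 million

Initially m₁ = (1 + 0.152) / (0.209 + 0.063 + 0.152) ≈ 2.71698, so M₁ = 2.71698 × 46.9 ≈ 127.4264 million.
After the change m₂ = (1 + 0.152) / (0.2696 + 0.063 + 0.152) ≈ 2.37722, so M₂ = 2.37722 × 46.9 ≈ 111.4916 million.
ΔM = M₂ − M₁ = 111.4916 − 127.4264 = -15.9348 million.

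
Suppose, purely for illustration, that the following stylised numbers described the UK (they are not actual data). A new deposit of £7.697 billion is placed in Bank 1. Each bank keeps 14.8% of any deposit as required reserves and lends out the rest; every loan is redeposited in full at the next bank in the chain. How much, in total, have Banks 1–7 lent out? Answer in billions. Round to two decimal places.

Bank i lends (1 − rr)^i of the original deposit: Bank 1 lends 7.697·0.8520 ≈ 6.5578, Bank 2 lends 7.697·0.8520² ≈ 5.5873, and so on.
Summing a geometric series: total = 7.697·[0.8520·(1 − 0.8520^7) / (1 − 0.8520)] ≈ 29.8694 billion.

£29.87 billion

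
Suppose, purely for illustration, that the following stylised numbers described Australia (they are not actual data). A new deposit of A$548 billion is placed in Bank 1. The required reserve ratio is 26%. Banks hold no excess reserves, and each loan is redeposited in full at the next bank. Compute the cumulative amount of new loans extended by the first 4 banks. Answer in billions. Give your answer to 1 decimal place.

Bank i lends (1 − rr)^i of the original deposit: Bank 1 lends 548·0.7400 = 405.5200, Bank 2 lends 548·0.7400² = 300.0848, and so on.
Summing a geometric series: total = 548·[0.7400·(1 − 0.7400^4) / (1 − 0.7400)] ≈ 1091.9940 billion.

A$1092.0 billion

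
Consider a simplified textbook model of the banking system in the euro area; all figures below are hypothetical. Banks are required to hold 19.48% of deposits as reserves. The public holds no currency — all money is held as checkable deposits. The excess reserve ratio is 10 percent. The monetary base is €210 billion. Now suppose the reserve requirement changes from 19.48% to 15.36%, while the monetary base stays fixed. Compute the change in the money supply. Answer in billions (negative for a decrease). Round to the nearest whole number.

€116 billion

Initially m₁ = 1 / (0.1948 + 0.1) ≈ 3.3921, so M₁ = 3.3921 × 210 = 712.341 billion.
After the change m₂ = 1 / (0.1536 + 0.1) ≈ 3.9432, so M₂ = 3.9432 × 210 = 828.072 billion.
ΔM = M₂ − M₁ = 828.072 − 712.341 = 115.731 billion.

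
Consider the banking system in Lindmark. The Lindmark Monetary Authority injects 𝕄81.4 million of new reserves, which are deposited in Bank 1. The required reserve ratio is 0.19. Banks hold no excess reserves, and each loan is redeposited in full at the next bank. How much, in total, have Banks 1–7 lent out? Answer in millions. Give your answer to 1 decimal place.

Bank i lends (1 − rr)^i of the original deposit: Bank 1 lends 81.4·0.8100 = 65.9340, Bank 2 lends 81.4·0.8100² ≈ 53.4065, and so on.
Summing a geometric series: total = 81.4·[0.8100·(1 − 0.8100^7) / (1 − 0.8100)] ≈ 267.6338 million.

𝕄267.6 million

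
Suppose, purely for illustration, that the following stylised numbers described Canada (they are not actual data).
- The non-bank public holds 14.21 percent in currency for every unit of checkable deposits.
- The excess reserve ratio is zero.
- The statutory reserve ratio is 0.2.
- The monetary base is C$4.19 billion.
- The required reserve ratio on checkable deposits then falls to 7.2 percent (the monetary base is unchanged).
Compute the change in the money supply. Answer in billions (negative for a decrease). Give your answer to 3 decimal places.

Initially m₁ = (1 + 0.1421) / (0.2 + 0.1421) ≈ 3.33850, so M₁ = 3.33850 × 4.19 ≈ 13.9883 billion.
After the change m₂ = (1 + 0.1421) / (0.072 + 0.1421) ≈ 5.33442, so M₂ = 5.33442 × 4.19 ≈ 22.3512 billion.
ΔM = M₂ − M₁ = 22.3512 − 13.9883 = 8.3629 billion.

C$8.363 billion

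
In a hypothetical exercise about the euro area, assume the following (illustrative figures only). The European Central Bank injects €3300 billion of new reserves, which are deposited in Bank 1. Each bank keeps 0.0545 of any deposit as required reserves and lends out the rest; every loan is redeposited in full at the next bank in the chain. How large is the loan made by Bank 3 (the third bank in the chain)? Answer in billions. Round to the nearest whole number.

Each bank lends a fraction (1 − rr) = 0.9455 of the deposit it receives, so Bank 3 receives 3300·0.9455^2 and lends 3300·0.9455^3 ≈ 2789.3213 billion.

€2789 billion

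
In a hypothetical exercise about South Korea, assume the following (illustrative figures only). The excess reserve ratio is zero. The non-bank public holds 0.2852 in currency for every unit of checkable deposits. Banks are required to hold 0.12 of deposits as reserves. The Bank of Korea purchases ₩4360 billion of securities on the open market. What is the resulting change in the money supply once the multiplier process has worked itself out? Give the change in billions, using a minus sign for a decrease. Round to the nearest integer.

The money multiplier is m = (1 + c) / (rr + c) = (1 + 0.2852) / (0.12 + 0.2852) ≈ 3.17177.
The purchase adds 4360 billion of base, so ΔM = m × ΔMB = 3.17177 × (+4360) = 13828.9172 billion.

₩13829 billion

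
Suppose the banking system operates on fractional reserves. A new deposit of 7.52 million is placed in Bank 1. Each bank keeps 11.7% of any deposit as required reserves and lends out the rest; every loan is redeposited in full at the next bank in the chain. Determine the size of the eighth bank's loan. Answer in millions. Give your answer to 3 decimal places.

2.779 million

Each bank lends a fraction (1 − rr) = 0.8830 of the deposit it receives, so Bank 8 receives 7.52·0.8830^7 and lends 7.52·0.8830^8 ≈ 2.7791 million.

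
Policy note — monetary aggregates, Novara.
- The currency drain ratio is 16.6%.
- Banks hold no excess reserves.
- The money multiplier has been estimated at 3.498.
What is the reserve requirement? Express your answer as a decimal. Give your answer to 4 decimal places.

0.1673

Using m = 3.498. Since m = (1 + c)/(c + rr + e), the denominator satisfies c + rr + e = (1 + c)/m = (1 + 0.166) / 3.498 ≈ 0.333333.
With c = 0.166 and e = 0, the reserve requirement is 0.333333 − 0.166 − 0 = 0.167333.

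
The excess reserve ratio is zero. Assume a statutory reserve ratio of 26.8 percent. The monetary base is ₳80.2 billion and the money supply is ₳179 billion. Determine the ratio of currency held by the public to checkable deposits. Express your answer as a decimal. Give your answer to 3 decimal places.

0.326

Using m = M/MB = 179/80.2 ≈ 2.231920. From m = (1 + c)/(c + rr + e), rearranging gives 1 + c = m·(c + rr + e), so c·(1 − m) = m·(rr + e) − 1.
Hence c = [m·(rr + e) − 1]/(1 − m) = [2.231920 × (0.268 + 0) − 1] / (1 − 2.231920) ≈ 0.326194.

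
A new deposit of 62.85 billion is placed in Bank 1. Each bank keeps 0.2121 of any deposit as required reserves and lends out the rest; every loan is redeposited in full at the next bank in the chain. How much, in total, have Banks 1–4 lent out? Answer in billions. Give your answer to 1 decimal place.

143.5 billion

Bank i lends (1 − rr)^i of the original deposit: Bank 1 lends 62.85·0.7879 ≈ 49.5195, Bank 2 lends 62.85·0.7879² ≈ 39.0164, and so on.
Summing a geometric series: total = 62.85·[0.7879·(1 − 0.7879^4) / (1 − 0.7879)] ≈ 143.4978 billion.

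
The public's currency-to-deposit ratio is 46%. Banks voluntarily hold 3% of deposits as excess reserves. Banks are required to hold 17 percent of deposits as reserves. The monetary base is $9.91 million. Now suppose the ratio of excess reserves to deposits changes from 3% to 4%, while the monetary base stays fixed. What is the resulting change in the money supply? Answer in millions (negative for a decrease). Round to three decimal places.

-0.327 million

Initially m₁ = (1 + 0.46) / (0.17 + 0.03 + 0.46) ≈ 2.21212, so M₁ = 2.21212 × 9.91 ≈ 21.9221 million.
After the change m₂ = (1 + 0.46) / (0.17 + 0.04 + 0.46) ≈ 2.17910, so M₂ = 2.17910 × 9.91 ≈ 21.5949 million.
ΔM = M₂ − M₁ = 21.5949 − 21.9221 = -0.3272 million.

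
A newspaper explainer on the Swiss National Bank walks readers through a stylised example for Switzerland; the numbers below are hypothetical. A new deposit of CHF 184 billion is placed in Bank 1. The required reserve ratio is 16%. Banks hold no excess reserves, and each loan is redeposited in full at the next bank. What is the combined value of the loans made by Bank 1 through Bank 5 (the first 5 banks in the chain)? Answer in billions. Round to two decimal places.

Bank i lends (1 − rr)^i of the original deposit: Bank 1 lends 184·0.8400 = 154.5600, Bank 2 lends 184·0.8400² = 129.8304, and so on.
Summing a geometric series: total = 184·[0.8400·(1 − 0.8400^5) / (1 − 0.8400)] ≈ 562.0073 billion.

CHF 562.01 billion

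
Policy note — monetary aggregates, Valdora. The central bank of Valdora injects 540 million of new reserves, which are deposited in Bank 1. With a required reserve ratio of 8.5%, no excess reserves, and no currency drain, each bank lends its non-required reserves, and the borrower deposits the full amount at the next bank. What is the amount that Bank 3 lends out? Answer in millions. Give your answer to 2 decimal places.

Each bank lends a fraction (1 − rr) = 0.9150 of the deposit it receives, so Bank 3 receives 540·0.9150^2 and lends 540·0.9150^3 ≈ 413.6729 million.

413.67 million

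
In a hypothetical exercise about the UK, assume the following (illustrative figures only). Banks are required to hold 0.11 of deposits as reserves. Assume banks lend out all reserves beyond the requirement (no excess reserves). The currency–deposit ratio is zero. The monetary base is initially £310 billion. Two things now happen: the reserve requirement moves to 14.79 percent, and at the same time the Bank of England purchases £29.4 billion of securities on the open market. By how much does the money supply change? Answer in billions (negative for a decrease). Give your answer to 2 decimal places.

Before: m₁ = 1 / (0.11) ≈ 9.090909, MB₁ = 310, so M₁ = 9.090909 × 310 ≈ 2818.1818 billion.
After: m₂ = 1 / (0.1479) ≈ 6.761325, MB₂ = 310 + 29.4 = 339.4, so M₂ = 6.761325 × 339.4 ≈ 2294.7937 billion.
ΔM = M₂ − M₁ = 2294.7937 − 2818.1818 = -523.3881 billion.

-523.39 billion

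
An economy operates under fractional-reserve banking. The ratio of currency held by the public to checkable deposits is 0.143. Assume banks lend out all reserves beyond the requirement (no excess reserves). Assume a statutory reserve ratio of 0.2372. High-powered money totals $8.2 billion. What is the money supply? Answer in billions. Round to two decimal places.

The money multiplier is m = (1 + c) / (rr + c) = (1 + 0.143) / (0.2372 + 0.143) ≈ 3.0063.
So M = m × MB = 3.0063 × 8.2 ≈ 24.6517 billion.

$24.65 billion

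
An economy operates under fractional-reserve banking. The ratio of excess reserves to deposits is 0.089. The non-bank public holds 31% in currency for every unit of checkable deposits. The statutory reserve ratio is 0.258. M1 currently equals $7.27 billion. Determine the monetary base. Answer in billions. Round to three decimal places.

$3.646 billion

The money multiplier is m = (1 + c) / (rr + e + c) = (1 + 0.31) / (0.258 + 0.089 + 0.31) ≈ 1.99391.
MB = M / m = 7.27 / 1.99391 ≈ 3.6461 billion.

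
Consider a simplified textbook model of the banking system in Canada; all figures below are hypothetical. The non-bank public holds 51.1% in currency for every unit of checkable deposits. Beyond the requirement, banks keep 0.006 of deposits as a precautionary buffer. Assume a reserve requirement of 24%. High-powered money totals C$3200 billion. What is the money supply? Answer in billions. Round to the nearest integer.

The money multiplier is m = (1 + c) / (rr + e + c) = (1 + 0.511) / (0.24 + 0.006 + 0.511) ≈ 1.99604.
So M = m × MB = 1.99604 × 3200 = 6387.328 billion.

C$6387 billion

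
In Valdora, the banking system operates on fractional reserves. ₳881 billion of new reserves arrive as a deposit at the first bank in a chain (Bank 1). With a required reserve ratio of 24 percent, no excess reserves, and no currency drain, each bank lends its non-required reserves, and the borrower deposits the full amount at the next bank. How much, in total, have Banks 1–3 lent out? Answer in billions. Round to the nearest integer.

₳1565 billion

Bank i lends (1 − rr)^i of the original deposit: Bank 1 lends 881·0.7600 = 669.5600, Bank 2 lends 881·0.7600² = 508.8656, and so on.
Summing a geometric series: total = 881·[0.7600·(1 − 0.7600^3) / (1 − 0.7600)] ≈ 1565.1635 billion.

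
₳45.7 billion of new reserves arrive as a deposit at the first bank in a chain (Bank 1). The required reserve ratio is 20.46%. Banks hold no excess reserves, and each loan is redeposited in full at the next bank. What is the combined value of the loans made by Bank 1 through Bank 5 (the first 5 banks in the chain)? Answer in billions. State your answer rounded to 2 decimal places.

₳121.10 billion

Bank i lends (1 − rr)^i of the original deposit: Bank 1 lends 45.7·0.7954 ≈ 36.3498, Bank 2 lends 45.7·0.7954² ≈ 28.9126, and so on.
Summing a geometric series: total = 45.7·[0.7954·(1 − 0.7954^5) / (1 − 0.7954)] ≈ 121.1007 billion.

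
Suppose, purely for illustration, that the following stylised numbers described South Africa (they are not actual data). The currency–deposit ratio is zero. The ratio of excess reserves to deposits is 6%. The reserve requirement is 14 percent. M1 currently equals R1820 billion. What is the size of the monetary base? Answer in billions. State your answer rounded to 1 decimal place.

R364.0 billion

The money multiplier is m = 1 / (rr + e) = 1 / (0.14 + 0.06) = 5.
MB = M / m = 1820 / 5 = 364 billion.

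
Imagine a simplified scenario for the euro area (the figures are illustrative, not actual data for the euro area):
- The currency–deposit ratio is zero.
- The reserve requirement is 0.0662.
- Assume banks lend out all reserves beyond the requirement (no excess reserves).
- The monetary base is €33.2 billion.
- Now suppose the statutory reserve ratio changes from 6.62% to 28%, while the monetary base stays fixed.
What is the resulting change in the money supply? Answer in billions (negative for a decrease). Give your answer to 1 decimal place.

-382.9 billion

Initially m₁ = 1 / (0.0662) ≈ 15.1057, so M₁ = 15.1057 × 33.2 ≈ 501.5092 billion.
After the change m₂ = 1 / (0.28) ≈ 3.5714, so M₂ = 3.5714 × 33.2 ≈ 118.5705 billion.
ΔM = M₂ − M₁ = 118.5705 − 501.5092 = -382.9387 billion.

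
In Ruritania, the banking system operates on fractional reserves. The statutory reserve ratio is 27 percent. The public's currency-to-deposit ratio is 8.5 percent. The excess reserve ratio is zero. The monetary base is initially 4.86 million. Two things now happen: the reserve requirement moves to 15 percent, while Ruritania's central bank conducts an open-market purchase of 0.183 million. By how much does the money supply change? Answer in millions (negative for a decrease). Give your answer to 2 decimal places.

8.43 million

Before: m₁ = (1 + 0.085) / (0.27 + 0.085) ≈ 3.0563, MB₁ = 4.86, so M₁ = 3.0563 × 4.86 ≈ 14.8536 million.
After: m₂ = (1 + 0.085) / (0.15 + 0.085) ≈ 4.6170, MB₂ = 4.86 + 0.183 = 5.043, so M₂ = 4.6170 × 5.043 ≈ 23.2835 million.
ΔM = M₂ − M₁ = 23.2835 − 14.8536 = 8.4299 million.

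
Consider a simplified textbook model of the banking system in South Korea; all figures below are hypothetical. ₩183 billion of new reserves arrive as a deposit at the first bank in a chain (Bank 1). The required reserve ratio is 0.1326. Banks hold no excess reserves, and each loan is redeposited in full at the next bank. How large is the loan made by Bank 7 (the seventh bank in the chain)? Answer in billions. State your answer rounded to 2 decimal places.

Each bank lends a fraction (1 − rr) = 0.8674 of the deposit it receives, so Bank 7 receives 183·0.8674^6 and lends 183·0.8674^7 ≈ 67.6063 billion.

₩67.61 billion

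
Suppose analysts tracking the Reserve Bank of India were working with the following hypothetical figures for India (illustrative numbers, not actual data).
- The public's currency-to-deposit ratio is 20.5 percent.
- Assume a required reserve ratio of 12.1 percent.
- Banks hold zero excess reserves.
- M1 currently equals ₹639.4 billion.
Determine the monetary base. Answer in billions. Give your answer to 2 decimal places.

₹172.98 billion

The money multiplier is m = (1 + c) / (rr + c) = (1 + 0.205) / (0.121 + 0.205) ≈ 3.696319.
MB = M / m = 639.4 / 3.696319 ≈ 172.9829 billion.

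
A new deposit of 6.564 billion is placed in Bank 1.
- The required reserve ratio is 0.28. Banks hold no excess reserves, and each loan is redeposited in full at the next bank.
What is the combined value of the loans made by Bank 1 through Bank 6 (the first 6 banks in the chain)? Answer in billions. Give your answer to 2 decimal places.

14.53 billion

Bank i lends (1 − rr)^i of the original deposit: Bank 1 lends 6.564·0.7200 ≈ 4.7261, Bank 2 lends 6.564·0.7200² ≈ 3.4028, and so on.
Summing a geometric series: total = 6.564·[0.7200·(1 − 0.7200^6) / (1 − 0.7200)] ≈ 14.5274 billion.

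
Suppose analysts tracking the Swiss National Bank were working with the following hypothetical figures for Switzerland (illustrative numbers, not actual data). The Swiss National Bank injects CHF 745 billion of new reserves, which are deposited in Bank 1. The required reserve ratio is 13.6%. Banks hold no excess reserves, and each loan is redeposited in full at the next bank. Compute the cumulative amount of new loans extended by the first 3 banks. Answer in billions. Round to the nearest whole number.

CHF 1680 billion

Bank i lends (1 − rr)^i of the original deposit: Bank 1 lends 745·0.8640 = 643.6800, Bank 2 lends 745·0.8640² ≈ 556.1395, and so on.
Summing a geometric series: total = 745·[0.8640·(1 − 0.8640^3) / (1 − 0.8640)] ≈ 1680.3241 billion.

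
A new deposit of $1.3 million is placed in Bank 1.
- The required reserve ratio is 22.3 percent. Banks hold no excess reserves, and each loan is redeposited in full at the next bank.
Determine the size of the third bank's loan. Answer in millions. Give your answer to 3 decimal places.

Each bank lends a fraction (1 − rr) = 0.7770 of the deposit it receives, so Bank 3 receives 1.3·0.7770^2 and lends 1.3·0.7770^3 ≈ 0.6098 million.

$0.610 million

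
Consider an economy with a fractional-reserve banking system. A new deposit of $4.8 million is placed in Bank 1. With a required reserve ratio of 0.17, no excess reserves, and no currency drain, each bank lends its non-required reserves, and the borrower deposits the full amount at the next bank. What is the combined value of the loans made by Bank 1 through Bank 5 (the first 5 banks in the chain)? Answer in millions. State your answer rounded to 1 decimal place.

$14.2 million

Bank i lends (1 − rr)^i of the original deposit: Bank 1 lends 4.8·0.8300 = 3.9840, Bank 2 lends 4.8·0.8300² ≈ 3.3067, and so on.
Summing a geometric series: total = 4.8·[0.8300·(1 − 0.8300^5) / (1 − 0.8300)] ≈ 14.2040 million.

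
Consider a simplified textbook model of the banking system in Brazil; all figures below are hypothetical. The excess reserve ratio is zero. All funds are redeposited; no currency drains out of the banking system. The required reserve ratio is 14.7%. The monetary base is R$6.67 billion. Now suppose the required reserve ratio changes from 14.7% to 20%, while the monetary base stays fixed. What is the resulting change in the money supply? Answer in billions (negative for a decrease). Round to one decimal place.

-12.0 billion

Initially m₁ = 1 / (0.147) ≈ 6.8027, so M₁ = 6.8027 × 6.67 ≈ 45.374 billion.
After the change m₂ = 1 / (0.2) = 5, so M₂ = 5 × 6.67 = 33.35 billion.
ΔM = M₂ − M₁ = 33.35 − 45.374 = -12.024 billion.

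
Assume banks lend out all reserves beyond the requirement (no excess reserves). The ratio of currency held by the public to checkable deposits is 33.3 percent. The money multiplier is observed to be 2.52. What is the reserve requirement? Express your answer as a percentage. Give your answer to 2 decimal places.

19.60%

Using m = 2.52. Since m = (1 + c)/(c + rr + e), the denominator satisfies c + rr + e = (1 + c)/m = (1 + 0.333) / 2.52 ≈ 0.528968.
With c = 0.333 and e = 0, the reserve requirement is 0.528968 − 0.333 − 0 = 0.195968.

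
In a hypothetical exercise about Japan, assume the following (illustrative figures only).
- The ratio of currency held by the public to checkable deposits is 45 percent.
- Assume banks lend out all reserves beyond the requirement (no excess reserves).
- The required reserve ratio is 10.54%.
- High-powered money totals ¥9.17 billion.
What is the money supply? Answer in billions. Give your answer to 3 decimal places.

The money multiplier is m = (1 + c) / (rr + c) = (1 + 0.45) / (0.1054 + 0.45) ≈ 2.61073.
So M = m × MB = 2.61073 × 9.17 ≈ 23.9404 billion.

¥23.940 billion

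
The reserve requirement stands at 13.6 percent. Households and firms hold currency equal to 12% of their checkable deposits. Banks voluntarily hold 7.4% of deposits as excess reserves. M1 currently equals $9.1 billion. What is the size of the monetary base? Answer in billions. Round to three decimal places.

The money multiplier is m = (1 + c) / (rr + e + c) = (1 + 0.12) / (0.136 + 0.074 + 0.12) ≈ 3.39394.
MB = M / m = 9.1 / 3.39394 ≈ 2.6812 billion.

$2.681 billion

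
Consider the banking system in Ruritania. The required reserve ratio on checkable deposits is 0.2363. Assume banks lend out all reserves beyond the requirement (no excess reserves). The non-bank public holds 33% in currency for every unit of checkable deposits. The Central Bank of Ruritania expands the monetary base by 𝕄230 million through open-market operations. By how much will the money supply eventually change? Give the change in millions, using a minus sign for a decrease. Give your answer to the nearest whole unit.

𝕄540 million

The money multiplier is m = (1 + c) / (rr + c) = (1 + 0.33) / (0.2363 + 0.33) ≈ 2.3486.
The purchase adds 230 million of base, so ΔM = m × ΔMB = 2.3486 × (+230) = 540.178 million.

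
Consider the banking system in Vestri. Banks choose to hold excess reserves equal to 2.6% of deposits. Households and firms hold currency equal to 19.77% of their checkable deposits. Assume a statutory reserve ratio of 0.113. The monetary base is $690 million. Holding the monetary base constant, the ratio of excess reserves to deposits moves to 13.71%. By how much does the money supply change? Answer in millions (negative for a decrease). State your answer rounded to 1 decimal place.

-609.0 million

Initially m₁ = (1 + 0.1977) / (0.113 + 0.026 + 0.1977) ≈ 3.55717, so M₁ = 3.55717 × 690 = 2454.4473 million.
After the change m₂ = (1 + 0.1977) / (0.113 + 0.1371 + 0.1977) ≈ 2.67463, so M₂ = 2.67463 × 690 = 1845.4947 million.
ΔM = M₂ − M₁ = 1845.4947 − 2454.4473 = -608.9526 million.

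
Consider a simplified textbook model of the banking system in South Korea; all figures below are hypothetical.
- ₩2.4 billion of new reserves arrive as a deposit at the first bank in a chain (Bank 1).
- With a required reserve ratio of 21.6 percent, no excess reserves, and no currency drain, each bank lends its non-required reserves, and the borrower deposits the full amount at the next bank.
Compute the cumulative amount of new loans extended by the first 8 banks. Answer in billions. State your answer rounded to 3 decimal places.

Bank i lends (1 − rr)^i of the original deposit: Bank 1 lends 2.4·0.7840 = 1.8816, Bank 2 lends 2.4·0.7840² ≈ 1.4752, and so on.
Summing a geometric series: total = 2.4·[0.7840·(1 − 0.7840^8) / (1 − 0.7840)] ≈ 7.4677 billion.

₩7.468 billion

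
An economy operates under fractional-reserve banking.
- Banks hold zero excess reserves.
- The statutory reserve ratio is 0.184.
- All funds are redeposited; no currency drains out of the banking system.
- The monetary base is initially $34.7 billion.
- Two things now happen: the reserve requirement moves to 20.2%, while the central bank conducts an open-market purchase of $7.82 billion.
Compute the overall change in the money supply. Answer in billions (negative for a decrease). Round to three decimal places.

$21.908 billion

Before: m₁ = 1 / (0.184) ≈ 5.434783, MB₁ = 34.7, so M₁ = 5.434783 × 34.7 ≈ 188.587 billion.
After: m₂ = 1 / (0.202) ≈ 4.950495, MB₂ = 34.7 + 7.82 = 42.52, so M₂ = 4.950495 × 42.52 ≈ 210.495 billion.
ΔM = M₂ − M₁ = 210.495 − 188.587 = 21.908 billion.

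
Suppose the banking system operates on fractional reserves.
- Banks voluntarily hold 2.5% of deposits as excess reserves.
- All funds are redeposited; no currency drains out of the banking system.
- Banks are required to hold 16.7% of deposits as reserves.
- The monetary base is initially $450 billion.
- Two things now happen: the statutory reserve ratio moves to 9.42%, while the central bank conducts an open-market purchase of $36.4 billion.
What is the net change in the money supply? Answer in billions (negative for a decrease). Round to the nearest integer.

$1737 billion

Before: m₁ = 1 / (0.167 + 0.025) ≈ 5.2083, MB₁ = 450, so M₁ = 5.2083 × 450 = 2343.735 billion.
After: m₂ = 1 / (0.0942 + 0.025) ≈ 8.3893, MB₂ = 450 + 36.4 = 486.4, so M₂ = 8.3893 × 486.4 ≈ 4080.5555 billion.
ΔM = M₂ − M₁ = 4080.5555 − 2343.735 = 1736.8205 billion.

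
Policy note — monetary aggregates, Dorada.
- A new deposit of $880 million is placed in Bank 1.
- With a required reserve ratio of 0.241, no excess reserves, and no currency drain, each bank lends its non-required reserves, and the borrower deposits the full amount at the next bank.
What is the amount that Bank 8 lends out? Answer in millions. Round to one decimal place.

Each bank lends a fraction (1 − rr) = 0.7590 of the deposit it receives, so Bank 8 receives 880·0.7590^7 and lends 880·0.7590^8 ≈ 96.9208 million.

$96.9 million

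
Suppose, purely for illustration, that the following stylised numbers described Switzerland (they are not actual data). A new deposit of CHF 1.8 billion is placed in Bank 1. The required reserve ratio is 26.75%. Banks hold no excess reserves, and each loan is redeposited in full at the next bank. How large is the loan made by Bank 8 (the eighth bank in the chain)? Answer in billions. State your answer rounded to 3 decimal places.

CHF 0.149 billion

Each bank lends a fraction (1 − rr) = 0.7325 of the deposit it receives, so Bank 8 receives 1.8·0.7325^7 and lends 1.8·0.7325^8 ≈ 0.1492 billion.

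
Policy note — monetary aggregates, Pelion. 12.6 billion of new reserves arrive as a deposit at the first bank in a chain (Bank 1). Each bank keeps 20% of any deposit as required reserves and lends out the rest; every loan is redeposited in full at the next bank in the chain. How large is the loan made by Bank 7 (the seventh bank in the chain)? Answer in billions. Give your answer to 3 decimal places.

2.642 billion

Each bank lends a fraction (1 − rr) = 0.8000 of the deposit it receives, so Bank 7 receives 12.6·0.8000^6 and lends 12.6·0.8000^7 ≈ 2.6424 billion.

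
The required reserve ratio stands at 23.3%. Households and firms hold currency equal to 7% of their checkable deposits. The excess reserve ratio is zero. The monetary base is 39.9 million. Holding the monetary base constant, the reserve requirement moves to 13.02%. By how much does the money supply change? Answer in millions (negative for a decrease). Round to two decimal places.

Initially m₁ = (1 + 0.07) / (0.233 + 0.07) ≈ 3.53135, so M₁ = 3.53135 × 39.9 ≈ 140.9009 million.
After the change m₂ = (1 + 0.07) / (0.1302 + 0.07) ≈ 5.34466, so M₂ = 5.34466 × 39.9 ≈ 213.2519 million.
ΔM = M₂ − M₁ = 213.2519 − 140.9009 = 72.351 million.

72.35 million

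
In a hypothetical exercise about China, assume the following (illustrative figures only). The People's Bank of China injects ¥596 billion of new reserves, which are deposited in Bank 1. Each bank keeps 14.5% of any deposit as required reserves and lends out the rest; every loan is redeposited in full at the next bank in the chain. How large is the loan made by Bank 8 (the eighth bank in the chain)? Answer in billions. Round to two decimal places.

Each bank lends a fraction (1 − rr) = 0.8550 of the deposit it receives, so Bank 8 receives 596·0.8550^7 and lends 596·0.8550^8 ≈ 170.2061 billion.

¥170.21 billion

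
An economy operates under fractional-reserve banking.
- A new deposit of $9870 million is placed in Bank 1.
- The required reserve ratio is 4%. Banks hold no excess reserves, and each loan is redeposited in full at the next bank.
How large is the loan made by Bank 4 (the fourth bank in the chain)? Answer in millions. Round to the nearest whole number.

Each bank lends a fraction (1 − rr) = 0.9600 of the deposit it receives, so Bank 4 receives 9870·0.9600^3 and lends 9870·0.9600^4 ≈ 8383.0505 million.

$8383 million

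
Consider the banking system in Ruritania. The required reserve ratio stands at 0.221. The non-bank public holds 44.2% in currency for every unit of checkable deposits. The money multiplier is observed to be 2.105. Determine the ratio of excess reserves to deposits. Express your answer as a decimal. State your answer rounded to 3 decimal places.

0.022

Using m = 2.105. Since m = (1 + c)/(c + rr + e), the denominator satisfies c + rr + e = (1 + c)/m = (1 + 0.442) / 2.105 ≈ 0.685036.
With c = 0.442 and rr = 0.221, the ratio of excess reserves to deposits is 0.685036 − 0.442 − 0.221 = 0.022036.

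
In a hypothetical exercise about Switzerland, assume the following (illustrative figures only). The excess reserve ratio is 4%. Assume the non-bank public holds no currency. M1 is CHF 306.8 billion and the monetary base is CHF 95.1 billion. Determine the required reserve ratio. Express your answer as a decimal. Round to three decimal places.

0.270

Using m = M/MB = 306.8/95.1 ≈ 3.226078. Since m = (1 + c)/(c + rr + e), the denominator satisfies c + rr + e = (1 + c)/m = (1 + 0) / 3.226078 ≈ 0.309974.
With c = 0 and e = 0.04, the required reserve ratio is 0.309974 − 0 − 0.04 = 0.269974.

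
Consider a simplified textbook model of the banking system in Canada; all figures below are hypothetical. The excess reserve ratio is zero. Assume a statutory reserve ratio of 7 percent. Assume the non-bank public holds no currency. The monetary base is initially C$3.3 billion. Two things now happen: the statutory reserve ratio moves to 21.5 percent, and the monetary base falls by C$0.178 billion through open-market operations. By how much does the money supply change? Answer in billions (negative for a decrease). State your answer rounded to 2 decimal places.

-32.62 billion

Before: m₁ = 1 / (0.07) ≈ 14.2857, MB₁ = 3.3, so M₁ = 14.2857 × 3.3 ≈ 47.1428 billion.
After: m₂ = 1 / (0.215) ≈ 4.6512, MB₂ = 3.3 − 0.178 = 3.122, so M₂ = 4.6512 × 3.122 ≈ 14.521 billion.
ΔM = M₂ − M₁ = 14.521 − 47.1428 = -32.6218 billion.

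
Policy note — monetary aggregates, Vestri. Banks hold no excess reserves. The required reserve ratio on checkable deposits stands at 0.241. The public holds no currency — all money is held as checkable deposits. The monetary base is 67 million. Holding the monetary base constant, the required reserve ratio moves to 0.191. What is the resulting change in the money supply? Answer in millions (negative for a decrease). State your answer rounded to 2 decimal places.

72.78 million

Initially m₁ = 1 / (0.241) ≈ 4.14938, so M₁ = 4.14938 × 67 ≈ 278.0085 million.
After the change m₂ = 1 / (0.191) ≈ 5.23560, so M₂ = 5.23560 × 67 = 350.7852 million.
ΔM = M₂ − M₁ = 350.7852 − 278.0085 = 72.7767 million.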